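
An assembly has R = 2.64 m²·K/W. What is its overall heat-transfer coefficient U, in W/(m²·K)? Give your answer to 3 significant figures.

0.379 W/(m²·K)

U = 1/R = 1/2.64 = 0.3788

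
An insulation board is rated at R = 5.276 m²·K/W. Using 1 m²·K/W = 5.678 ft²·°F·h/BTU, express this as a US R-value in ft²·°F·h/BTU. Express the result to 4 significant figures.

29.96 ft²·°F·h/BTU

R_US = 5.276 × 5.678 = 29.957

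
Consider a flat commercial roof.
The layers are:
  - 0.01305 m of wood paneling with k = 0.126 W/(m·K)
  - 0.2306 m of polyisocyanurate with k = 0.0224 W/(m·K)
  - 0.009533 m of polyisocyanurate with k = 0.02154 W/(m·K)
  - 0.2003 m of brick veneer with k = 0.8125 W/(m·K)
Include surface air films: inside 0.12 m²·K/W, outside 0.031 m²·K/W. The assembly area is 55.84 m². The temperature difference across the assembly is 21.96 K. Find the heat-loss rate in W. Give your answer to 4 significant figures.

0.01305/0.126 = 0.10357
0.2306/0.0224 = 10.295
0.009533/0.02154 = 0.44257
0.2003/0.8125 = 0.24652
R_total = 0.12 + 0.10357 + 10.295 + 0.44257 + 0.24652 + 0.031 = 11.238 m²·K/W
Q = A·ΔT/R = 55.84 × 21.96 / 11.238 = 109.11 W

109.1 W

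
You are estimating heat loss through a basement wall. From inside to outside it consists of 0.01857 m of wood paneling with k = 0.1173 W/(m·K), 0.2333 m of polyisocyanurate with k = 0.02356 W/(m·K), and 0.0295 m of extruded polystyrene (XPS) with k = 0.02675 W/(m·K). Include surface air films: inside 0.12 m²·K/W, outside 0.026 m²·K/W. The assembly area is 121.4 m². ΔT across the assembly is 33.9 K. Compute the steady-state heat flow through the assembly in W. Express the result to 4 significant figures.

363.9 W

0.01857/0.1173 = 0.15831
0.2333/0.02356 = 9.9024
0.0295/0.02675 = 1.1028
R_total = 0.12 + 0.15831 + 9.9024 + 1.1028 + 0.026 = 11.309 m²·K/W
Q = A·ΔT/R = 121.4 × 33.9 / 11.309 = 363.89 W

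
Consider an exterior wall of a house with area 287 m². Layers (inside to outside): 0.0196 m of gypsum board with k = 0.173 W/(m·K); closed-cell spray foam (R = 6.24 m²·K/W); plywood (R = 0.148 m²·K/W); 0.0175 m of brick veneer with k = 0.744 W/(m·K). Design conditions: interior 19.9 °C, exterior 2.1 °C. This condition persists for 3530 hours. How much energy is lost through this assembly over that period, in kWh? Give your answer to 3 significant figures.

2760 kWh

0.0196/0.173 = 0.1133
0.0175/0.744 = 0.02352
R_total = 0.1133 + 6.24 + 0.148 + 0.02352 = 6.525 m²·K/W
Q = 287 × (19.9 − 2.1) / 6.525 = 782.9 W
E = 782.9 W × 3530 h / 1000 = 2764 kWh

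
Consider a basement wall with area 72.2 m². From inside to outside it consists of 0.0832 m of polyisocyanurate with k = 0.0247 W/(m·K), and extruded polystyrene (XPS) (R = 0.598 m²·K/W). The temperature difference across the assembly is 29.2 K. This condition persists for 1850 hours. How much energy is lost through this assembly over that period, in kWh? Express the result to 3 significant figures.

0.0832/0.0247 = 3.368
R_total = 3.368 + 0.598 = 3.966 m²·K/W
Q = 72.2 × 29.2 / 3.966 = 531.5 W
E = 531.5 W × 1850 h / 1000 = 983.3 kWh

983 kWh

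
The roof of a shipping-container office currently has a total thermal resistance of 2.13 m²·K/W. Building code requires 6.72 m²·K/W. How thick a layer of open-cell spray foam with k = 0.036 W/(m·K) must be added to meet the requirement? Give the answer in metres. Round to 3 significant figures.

ΔR = 6.72 − 2.13 = 4.59 m²·K/W
L = ΔR × k = 4.59 × 0.036 = 0.1652 m

0.165 m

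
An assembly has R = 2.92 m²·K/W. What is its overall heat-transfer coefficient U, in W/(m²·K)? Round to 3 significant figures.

0.342 W/(m²·K)

U = 1/R = 1/2.92 = 0.3425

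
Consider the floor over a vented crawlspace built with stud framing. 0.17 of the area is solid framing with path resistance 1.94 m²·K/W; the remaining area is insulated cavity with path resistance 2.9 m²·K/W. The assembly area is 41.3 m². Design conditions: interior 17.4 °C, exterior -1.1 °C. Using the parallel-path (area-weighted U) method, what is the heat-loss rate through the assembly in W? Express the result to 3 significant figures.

U_eff = 0.83/2.9 + 0.17/1.94 = 0.2862 + 0.08763 = 0.3738
R_eff = 1/U_eff = 2.675 m²·K/W
Q = 41.3 × (17.4 − (-1.1)) / 2.675 = 285.6 W

286 W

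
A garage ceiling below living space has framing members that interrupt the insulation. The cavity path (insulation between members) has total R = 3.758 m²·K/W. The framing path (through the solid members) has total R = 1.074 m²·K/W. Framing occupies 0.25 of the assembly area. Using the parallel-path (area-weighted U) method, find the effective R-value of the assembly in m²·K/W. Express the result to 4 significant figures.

2.313 m²·K/W

U_eff = 0.75/3.758 + 0.25/1.074 = 0.19957 + 0.23277 = 0.43235
R_eff = 1/U_eff = 2.3129 m²·K/W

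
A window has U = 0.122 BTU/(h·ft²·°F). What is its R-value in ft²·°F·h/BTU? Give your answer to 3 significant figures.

8.20 ft²·°F·h/BTU

R = 1/U = 1/0.122 = 8.197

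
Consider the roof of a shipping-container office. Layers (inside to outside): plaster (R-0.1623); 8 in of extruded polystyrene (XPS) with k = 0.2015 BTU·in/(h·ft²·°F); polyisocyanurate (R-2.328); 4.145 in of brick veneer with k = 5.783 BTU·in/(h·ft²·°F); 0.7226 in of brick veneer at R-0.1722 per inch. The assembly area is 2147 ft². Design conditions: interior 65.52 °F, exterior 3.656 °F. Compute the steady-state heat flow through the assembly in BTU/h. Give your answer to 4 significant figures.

8/0.2015 = 39.702
4.145/5.783 = 0.71676
0.7226 × 0.1722 = 0.12443
R_total = 0.1623 + 39.702 + 2.328 + 0.71676 + 0.12443 = 43.034 ft²·°F·h/BTU
Q = A·ΔT/R = 2147 × (65.52 − 3.656) / 43.034 = 3086.5 BTU/h

3086 BTU/h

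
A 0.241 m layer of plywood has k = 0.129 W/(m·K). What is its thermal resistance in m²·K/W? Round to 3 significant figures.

1.87 m²·K/W

R = L/k = 0.241/0.129 = 1.868 m²·K/W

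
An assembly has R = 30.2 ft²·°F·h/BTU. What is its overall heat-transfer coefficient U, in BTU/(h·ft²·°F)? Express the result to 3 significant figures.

U = 1/R = 1/30.2 = 0.03311

0.0331 BTU/(h·ft²·°F)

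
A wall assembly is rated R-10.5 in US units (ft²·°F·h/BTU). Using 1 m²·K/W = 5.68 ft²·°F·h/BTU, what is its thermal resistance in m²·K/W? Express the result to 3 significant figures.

R_SI = 10.5/5.68 = 1.849

1.85 m²·K/W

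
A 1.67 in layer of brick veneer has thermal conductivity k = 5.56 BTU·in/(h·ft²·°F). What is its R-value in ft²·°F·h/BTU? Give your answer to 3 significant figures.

0.300 ft²·°F·h/BTU

R = L/k = 1.67/5.56 = 0.3004 ft²·°F·h/BTU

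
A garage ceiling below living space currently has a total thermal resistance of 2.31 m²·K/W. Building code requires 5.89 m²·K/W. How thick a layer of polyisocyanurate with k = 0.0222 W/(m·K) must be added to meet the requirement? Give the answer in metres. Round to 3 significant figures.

ΔR = 5.89 − 2.31 = 3.58 m²·K/W
L = ΔR × k = 3.58 × 0.0222 = 0.07948 m

0.0795 m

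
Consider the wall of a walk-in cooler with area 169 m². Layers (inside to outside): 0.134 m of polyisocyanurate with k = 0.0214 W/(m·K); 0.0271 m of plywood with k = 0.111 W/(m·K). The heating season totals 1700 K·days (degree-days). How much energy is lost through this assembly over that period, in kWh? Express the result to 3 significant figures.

0.134/0.0214 = 6.262
0.0271/0.111 = 0.2441
R_total = 6.262 + 0.2441 = 6.506 m²·K/W
E = A × HDD × 24 / R / 1000 = 169 × 1700 × 24 / 6.506 / 1000 = 1060 kWh

1060 kWh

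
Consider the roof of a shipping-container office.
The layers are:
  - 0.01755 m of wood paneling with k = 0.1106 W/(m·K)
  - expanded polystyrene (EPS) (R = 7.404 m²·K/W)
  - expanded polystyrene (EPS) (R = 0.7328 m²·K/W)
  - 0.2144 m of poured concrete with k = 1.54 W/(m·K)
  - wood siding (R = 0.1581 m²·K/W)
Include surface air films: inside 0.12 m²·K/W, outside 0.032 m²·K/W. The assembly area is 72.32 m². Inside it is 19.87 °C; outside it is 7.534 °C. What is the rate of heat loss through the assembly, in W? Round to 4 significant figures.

0.01755/0.1106 = 0.15868
0.2144/1.54 = 0.13922
R_total = 0.12 + 0.15868 + 7.404 + 0.7328 + 0.13922 + 0.1581 + 0.032 = 8.7448 m²·K/W
Q = A·ΔT/R = 72.32 × (19.87 − 7.534) / 8.7448 = 102.02 W

102.0 W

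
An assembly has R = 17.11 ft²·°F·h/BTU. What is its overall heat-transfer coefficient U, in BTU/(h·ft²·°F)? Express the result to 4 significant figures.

0.05845 BTU/(h·ft²·°F)

U = 1/R = 1/17.11 = 0.058445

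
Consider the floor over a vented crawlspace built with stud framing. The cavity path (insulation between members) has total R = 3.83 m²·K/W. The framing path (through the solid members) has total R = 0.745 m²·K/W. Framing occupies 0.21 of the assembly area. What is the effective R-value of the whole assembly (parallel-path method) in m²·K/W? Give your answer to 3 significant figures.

U_eff = 0.79/3.83 + 0.21/0.745 = 0.2063 + 0.2819 = 0.4881
R_eff = 1/U_eff = 2.049 m²·K/W

2.05 m²·K/W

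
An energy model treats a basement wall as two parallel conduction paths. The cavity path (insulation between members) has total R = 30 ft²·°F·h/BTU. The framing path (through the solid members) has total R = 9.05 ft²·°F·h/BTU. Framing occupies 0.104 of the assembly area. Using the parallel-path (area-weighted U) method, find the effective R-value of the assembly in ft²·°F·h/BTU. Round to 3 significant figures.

24.2 ft²·°F·h/BTU

U_eff = 0.896/30 + 0.104/9.05 = 0.02987 + 0.01149 = 0.04136
R_eff = 1/U_eff = 24.18 ft²·°F·h/BTU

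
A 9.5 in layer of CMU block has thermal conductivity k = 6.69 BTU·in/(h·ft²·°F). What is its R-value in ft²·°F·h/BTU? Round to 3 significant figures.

R = L/k = 9.5/6.69 = 1.42 ft²·°F·h/BTU

1.42 ft²·°F·h/BTU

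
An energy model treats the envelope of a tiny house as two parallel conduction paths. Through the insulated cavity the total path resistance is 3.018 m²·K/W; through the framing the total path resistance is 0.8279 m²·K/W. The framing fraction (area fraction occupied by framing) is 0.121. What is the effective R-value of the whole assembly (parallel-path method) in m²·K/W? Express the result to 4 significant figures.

U_eff = 0.879/3.018 + 0.121/0.8279 = 0.29125 + 0.14615 = 0.43741
R_eff = 1/U_eff = 2.2862 m²·K/W

2.286 m²·K/W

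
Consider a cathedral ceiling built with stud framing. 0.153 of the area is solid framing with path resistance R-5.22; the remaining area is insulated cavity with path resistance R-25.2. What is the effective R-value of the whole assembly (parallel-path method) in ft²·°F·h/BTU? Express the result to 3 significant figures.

15.9 ft²·°F·h/BTU

U_eff = 0.847/25.2 + 0.153/5.22 = 0.03361 + 0.02931 = 0.06292
R_eff = 1/U_eff = 15.89 ft²·°F·h/BTU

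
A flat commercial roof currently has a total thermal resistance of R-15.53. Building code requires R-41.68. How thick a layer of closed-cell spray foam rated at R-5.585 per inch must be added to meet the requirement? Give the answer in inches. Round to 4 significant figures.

4.682 in

ΔR = 41.68 − 15.53 = 26.15 ft²·°F·h/BTU
L = ΔR / (R/in) = 26.15/5.585 = 4.6822 in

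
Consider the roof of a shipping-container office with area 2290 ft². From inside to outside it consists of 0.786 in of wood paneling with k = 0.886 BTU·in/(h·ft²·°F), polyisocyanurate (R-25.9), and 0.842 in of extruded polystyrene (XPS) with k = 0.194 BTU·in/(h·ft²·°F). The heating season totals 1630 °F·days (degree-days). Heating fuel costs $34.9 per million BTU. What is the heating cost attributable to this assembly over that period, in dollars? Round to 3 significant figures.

100 dollars

0.786/0.886 = 0.8871
0.842/0.194 = 4.34
R_total = 0.8871 + 25.9 + 4.34 = 31.13 ft²·°F·h/BTU
E = A × HDD × 24 / R = 2290 × 1630 × 24 / 31.13 = 2878000 BTU
Cost = 2878000/10⁶ × 34.9 = $100.4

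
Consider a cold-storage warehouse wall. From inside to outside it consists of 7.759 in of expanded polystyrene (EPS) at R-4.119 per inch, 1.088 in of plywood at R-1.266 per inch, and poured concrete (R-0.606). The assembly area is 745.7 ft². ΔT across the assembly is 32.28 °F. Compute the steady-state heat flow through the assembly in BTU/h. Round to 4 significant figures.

709.2 BTU/h

7.759 × 4.119 = 31.959
1.088 × 1.266 = 1.3774
R_total = 31.959 + 1.3774 + 0.606 = 33.943 ft²·°F·h/BTU
Q = A·ΔT/R = 745.7 × 32.28 / 33.943 = 709.17 BTU/h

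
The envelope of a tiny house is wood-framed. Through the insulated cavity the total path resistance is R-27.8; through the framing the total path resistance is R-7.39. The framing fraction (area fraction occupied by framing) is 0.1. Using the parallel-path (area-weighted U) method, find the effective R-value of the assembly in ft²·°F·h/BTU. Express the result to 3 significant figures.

21.8 ft²·°F·h/BTU

U_eff = 0.9/27.8 + 0.1/7.39 = 0.03237 + 0.01353 = 0.04591
R_eff = 1/U_eff = 21.78 ft²·°F·h/BTU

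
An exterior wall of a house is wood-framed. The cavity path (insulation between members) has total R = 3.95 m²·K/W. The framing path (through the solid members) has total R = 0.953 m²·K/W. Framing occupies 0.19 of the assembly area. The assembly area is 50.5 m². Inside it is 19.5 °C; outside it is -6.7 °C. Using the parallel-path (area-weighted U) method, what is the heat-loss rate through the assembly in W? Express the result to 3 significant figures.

535 W

U_eff = 0.81/3.95 + 0.19/0.953 = 0.2051 + 0.1994 = 0.4044
R_eff = 1/U_eff = 2.473 m²·K/W
Q = 50.5 × (19.5 − (-6.7)) / 2.473 = 535.1 W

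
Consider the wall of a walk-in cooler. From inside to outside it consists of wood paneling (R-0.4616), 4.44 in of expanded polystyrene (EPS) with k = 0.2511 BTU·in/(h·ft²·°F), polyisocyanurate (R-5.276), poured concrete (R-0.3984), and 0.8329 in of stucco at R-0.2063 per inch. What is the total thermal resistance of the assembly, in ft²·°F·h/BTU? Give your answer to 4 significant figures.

23.99 ft²·°F·h/BTU

4.44/0.2511 = 17.682
0.8329 × 0.2063 = 0.17183
R_total = 0.4616 + 17.682 + 5.276 + 0.3984 + 0.17183 = 23.99 ft²·°F·h/BTU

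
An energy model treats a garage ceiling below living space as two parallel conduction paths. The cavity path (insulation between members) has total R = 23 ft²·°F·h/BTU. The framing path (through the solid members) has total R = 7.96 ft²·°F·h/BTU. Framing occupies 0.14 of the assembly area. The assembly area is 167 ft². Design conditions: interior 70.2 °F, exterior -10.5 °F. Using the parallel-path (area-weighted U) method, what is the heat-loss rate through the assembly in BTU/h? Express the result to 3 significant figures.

741 BTU/h

U_eff = 0.86/23 + 0.14/7.96 = 0.03739 + 0.01759 = 0.05498
R_eff = 1/U_eff = 18.19 ft²·°F·h/BTU
Q = 167 × (70.2 − (-10.5)) / 18.19 = 740.9 BTU/h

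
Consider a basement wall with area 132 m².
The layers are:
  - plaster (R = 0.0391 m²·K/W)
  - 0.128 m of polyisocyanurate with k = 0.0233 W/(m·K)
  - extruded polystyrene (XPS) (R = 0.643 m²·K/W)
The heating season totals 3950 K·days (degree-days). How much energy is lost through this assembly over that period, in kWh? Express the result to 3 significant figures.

2030 kWh

0.128/0.0233 = 5.494
R_total = 0.0391 + 5.494 + 0.643 = 6.176 m²·K/W
E = A × HDD × 24 / R / 1000 = 132 × 3950 × 24 / 6.176 / 1000 = 2026 kWh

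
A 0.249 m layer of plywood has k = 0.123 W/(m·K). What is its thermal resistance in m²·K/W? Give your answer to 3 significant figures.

R = L/k = 0.249/0.123 = 2.024 m²·K/W

2.02 m²·K/W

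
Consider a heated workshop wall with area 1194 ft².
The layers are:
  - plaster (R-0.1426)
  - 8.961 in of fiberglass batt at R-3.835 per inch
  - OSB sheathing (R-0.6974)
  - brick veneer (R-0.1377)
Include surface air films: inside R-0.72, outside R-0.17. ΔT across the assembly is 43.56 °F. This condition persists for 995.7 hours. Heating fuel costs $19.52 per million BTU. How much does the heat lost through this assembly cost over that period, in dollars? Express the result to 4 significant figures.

27.90 dollars

8.961 × 3.835 = 34.365
R_total = 0.72 + 0.1426 + 34.365 + 0.6974 + 0.1377 + 0.17 = 36.233 ft²·°F·h/BTU
Q = 1194 × 43.56 / 36.233 = 1435.4 BTU/h
E = 1435.4 × 995.7 = 1429300 BTU
Cost = 1429300/10⁶ × 19.52 = $27.899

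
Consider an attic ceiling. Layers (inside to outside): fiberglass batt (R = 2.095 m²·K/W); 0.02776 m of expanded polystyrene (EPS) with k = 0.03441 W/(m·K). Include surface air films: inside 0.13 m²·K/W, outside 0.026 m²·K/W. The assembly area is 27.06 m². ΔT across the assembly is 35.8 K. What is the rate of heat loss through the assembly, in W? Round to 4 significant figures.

316.8 W

0.02776/0.03441 = 0.80674
R_total = 0.13 + 2.095 + 0.80674 + 0.026 = 3.0577 m²·K/W
Q = A·ΔT/R = 27.06 × 35.8 / 3.0577 = 316.82 W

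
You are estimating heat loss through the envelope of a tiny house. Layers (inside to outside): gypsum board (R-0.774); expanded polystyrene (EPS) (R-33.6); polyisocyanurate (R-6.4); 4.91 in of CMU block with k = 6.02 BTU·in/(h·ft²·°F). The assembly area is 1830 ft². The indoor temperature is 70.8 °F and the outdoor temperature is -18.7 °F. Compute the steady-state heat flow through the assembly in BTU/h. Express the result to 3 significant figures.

3940 BTU/h

4.91/6.02 = 0.8156
R_total = 0.774 + 33.6 + 6.4 + 0.8156 = 41.59 ft²·°F·h/BTU
Q = A·ΔT/R = 1830 × (70.8 − (-18.7)) / 41.59 = 3938 BTU/h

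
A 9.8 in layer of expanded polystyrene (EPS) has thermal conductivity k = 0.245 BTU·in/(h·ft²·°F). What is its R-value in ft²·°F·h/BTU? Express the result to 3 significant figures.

R = L/k = 9.8/0.245 = 40 ft²·°F·h/BTU

40.0 ft²·°F·h/BTU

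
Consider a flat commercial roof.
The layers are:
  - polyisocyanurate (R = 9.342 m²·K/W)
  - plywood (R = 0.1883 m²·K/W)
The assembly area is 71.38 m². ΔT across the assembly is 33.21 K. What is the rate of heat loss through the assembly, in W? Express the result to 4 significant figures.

248.7 W

R_total = 9.342 + 0.1883 = 9.5303 m²·K/W
Q = A·ΔT/R = 71.38 × 33.21 / 9.5303 = 248.74 W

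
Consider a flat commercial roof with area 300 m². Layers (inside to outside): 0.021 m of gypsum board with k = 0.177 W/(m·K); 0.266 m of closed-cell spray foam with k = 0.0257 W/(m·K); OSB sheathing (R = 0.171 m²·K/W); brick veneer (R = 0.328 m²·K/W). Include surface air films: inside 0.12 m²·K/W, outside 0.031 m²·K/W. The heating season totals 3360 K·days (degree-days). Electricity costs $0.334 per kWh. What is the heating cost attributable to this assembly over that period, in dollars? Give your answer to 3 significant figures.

0.021/0.177 = 0.1186
0.266/0.0257 = 10.35
R_total = 0.12 + 0.1186 + 10.35 + 0.171 + 0.328 + 0.031 = 11.12 m²·K/W
E = A × HDD × 24 / R / 1000 = 300 × 3360 × 24 / 11.12 / 1000 = 2176 kWh
Cost = 2176 × 0.334 = $726.7

727 dollars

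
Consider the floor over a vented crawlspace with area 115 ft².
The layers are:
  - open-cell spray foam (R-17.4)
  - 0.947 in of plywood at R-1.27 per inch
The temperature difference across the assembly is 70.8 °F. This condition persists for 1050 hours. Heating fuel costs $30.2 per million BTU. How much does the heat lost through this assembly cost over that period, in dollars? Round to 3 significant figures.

13.9 dollars

0.947 × 1.27 = 1.203
R_total = 17.4 + 1.203 = 18.6 ft²·°F·h/BTU
Q = 115 × 70.8 / 18.6 = 437.7 BTU/h
E = 437.7 × 1050 = 459600 BTU
Cost = 459600/10⁶ × 30.2 = $13.88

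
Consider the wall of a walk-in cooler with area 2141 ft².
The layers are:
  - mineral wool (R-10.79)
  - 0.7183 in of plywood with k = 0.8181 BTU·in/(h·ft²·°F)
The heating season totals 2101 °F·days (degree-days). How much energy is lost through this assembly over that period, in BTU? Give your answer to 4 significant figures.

9252000 BTU

0.7183/0.8181 = 0.87801
R_total = 10.79 + 0.87801 = 11.668 ft²·°F·h/BTU
E = A × HDD × 24 / R = 2141 × 2101 × 24 / 11.668 = 9252500 BTU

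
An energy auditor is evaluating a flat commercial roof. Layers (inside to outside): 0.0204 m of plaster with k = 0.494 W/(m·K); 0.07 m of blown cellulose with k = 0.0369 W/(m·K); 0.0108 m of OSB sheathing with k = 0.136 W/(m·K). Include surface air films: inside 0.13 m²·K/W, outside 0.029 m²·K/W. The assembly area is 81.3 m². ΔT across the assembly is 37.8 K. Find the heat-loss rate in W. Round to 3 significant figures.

0.0204/0.494 = 0.0413
0.07/0.0369 = 1.897
0.0108/0.136 = 0.07941
R_total = 0.13 + 0.0413 + 1.897 + 0.07941 + 0.029 = 2.177 m²·K/W
Q = A·ΔT/R = 81.3 × 37.8 / 2.177 = 1412 W

1410 W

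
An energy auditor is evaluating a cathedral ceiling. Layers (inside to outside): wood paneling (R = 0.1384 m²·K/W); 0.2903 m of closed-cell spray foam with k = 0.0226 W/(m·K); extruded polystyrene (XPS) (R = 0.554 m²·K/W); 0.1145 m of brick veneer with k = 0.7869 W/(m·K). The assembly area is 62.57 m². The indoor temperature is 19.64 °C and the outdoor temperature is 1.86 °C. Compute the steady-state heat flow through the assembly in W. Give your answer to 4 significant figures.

0.2903/0.0226 = 12.845
0.1145/0.7869 = 0.14551
R_total = 0.1384 + 12.845 + 0.554 + 0.14551 = 13.683 m²·K/W
Q = A·ΔT/R = 62.57 × (19.64 − 1.86) / 13.683 = 81.305 W

81.30 W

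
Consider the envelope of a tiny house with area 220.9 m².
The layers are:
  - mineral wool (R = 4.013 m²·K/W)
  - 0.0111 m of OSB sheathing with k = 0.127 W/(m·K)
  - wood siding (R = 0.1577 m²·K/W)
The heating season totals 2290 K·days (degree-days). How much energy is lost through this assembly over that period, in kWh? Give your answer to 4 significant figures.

0.0111/0.127 = 0.087402
R_total = 4.013 + 0.087402 + 0.1577 = 4.2581 m²·K/W
E = A × HDD × 24 / R / 1000 = 220.9 × 2290 × 24 / 4.2581 / 1000 = 2851.2 kWh

2851 kWh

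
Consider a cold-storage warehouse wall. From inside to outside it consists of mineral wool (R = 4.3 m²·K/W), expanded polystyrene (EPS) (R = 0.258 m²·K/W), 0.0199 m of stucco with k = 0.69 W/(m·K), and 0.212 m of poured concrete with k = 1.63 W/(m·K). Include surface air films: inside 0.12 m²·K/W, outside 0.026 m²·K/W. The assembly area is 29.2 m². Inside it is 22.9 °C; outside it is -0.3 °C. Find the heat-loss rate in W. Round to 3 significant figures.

139 W

0.0199/0.69 = 0.02884
0.212/1.63 = 0.1301
R_total = 0.12 + 4.3 + 0.258 + 0.02884 + 0.1301 + 0.026 = 4.863 m²·K/W
Q = A·ΔT/R = 29.2 × (22.9 − (-0.3)) / 4.863 = 139.3 W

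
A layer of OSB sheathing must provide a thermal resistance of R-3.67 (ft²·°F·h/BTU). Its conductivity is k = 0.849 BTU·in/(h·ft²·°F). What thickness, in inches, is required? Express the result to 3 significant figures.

3.12 in

L = R × k = 3.67 × 0.849 = 3.116 in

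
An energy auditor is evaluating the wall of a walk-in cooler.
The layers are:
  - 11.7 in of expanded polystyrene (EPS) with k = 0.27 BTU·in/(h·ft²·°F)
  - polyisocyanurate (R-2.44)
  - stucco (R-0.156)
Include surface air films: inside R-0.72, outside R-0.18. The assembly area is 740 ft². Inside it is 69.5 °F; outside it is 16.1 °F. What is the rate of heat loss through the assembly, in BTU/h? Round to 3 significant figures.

844 BTU/h

11.7/0.27 = 43.33
R_total = 0.72 + 43.33 + 2.44 + 0.156 + 0.18 = 46.83 ft²·°F·h/BTU
Q = A·ΔT/R = 740 × (69.5 − 16.1) / 46.83 = 843.8 BTU/h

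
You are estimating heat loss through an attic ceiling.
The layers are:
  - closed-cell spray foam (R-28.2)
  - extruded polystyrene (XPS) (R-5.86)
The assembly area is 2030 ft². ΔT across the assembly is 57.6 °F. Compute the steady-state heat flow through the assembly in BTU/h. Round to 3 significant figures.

3430 BTU/h

R_total = 28.2 + 5.86 = 34.06 ft²·°F·h/BTU
Q = A·ΔT/R = 2030 × 57.6 / 34.06 = 3433 BTU/h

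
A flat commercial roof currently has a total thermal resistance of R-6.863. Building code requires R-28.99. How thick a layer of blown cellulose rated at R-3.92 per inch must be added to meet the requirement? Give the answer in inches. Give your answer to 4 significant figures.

ΔR = 28.99 − 6.863 = 22.127 ft²·°F·h/BTU
L = ΔR / (R/in) = 22.127/3.92 = 5.6446 in

5.645 in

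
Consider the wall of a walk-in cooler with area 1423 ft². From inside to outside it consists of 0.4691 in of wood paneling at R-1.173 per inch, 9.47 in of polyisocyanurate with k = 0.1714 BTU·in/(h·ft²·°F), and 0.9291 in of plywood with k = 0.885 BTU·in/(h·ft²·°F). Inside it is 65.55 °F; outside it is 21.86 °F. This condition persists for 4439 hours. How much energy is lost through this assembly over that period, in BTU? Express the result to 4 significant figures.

0.4691 × 1.173 = 0.55025
9.47/0.1714 = 55.251
0.9291/0.885 = 1.0498
R_total = 0.55025 + 55.251 + 1.0498 = 56.851 ft²·°F·h/BTU
Q = 1423 × (65.55 − 21.86) / 56.851 = 1093.6 BTU/h
E = 1093.6 × 4439 = 4854400 BTU

4854000 BTU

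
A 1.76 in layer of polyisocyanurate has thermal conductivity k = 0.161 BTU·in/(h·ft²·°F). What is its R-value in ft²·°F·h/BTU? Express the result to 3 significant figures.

10.9 ft²·°F·h/BTU

R = L/k = 1.76/0.161 = 10.93 ft²·°F·h/BTU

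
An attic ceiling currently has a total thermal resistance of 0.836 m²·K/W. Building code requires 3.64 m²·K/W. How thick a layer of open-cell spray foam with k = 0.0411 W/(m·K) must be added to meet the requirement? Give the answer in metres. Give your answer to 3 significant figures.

0.115 m

ΔR = 3.64 − 0.836 = 2.804 m²·K/W
L = ΔR × k = 2.804 × 0.0411 = 0.1152 m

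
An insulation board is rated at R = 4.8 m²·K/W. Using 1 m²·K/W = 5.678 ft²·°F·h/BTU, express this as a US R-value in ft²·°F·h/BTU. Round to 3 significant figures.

27.3 ft²·°F·h/BTU

R_US = 4.8 × 5.678 = 27.25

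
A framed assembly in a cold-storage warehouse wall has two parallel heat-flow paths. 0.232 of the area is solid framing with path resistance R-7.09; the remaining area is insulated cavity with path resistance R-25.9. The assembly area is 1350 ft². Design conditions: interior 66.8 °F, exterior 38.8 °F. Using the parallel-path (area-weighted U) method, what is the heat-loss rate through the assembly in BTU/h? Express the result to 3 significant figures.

U_eff = 0.768/25.9 + 0.232/7.09 = 0.02965 + 0.03272 = 0.06237
R_eff = 1/U_eff = 16.03 ft²·°F·h/BTU
Q = 1350 × (66.8 − 38.8) / 16.03 = 2358 BTU/h

2360 BTU/h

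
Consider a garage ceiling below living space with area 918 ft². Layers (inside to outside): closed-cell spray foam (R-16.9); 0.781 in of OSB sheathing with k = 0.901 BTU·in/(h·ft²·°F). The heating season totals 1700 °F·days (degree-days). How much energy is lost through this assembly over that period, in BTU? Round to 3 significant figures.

0.781/0.901 = 0.8668
R_total = 16.9 + 0.8668 = 17.77 ft²·°F·h/BTU
E = A × HDD × 24 / R = 918 × 1700 × 24 / 17.77 = 2108000 BTU

2110000 BTU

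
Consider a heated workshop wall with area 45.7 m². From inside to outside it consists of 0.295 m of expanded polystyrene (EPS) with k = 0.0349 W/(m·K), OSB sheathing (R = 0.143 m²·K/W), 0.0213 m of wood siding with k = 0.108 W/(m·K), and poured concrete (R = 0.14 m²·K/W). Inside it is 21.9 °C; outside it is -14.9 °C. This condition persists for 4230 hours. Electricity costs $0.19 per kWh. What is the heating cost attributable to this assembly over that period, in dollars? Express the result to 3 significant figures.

0.295/0.0349 = 8.453
0.0213/0.108 = 0.1972
R_total = 8.453 + 0.143 + 0.1972 + 0.14 = 8.933 m²·K/W
Q = 45.7 × (21.9 − (-14.9)) / 8.933 = 188.3 W
E = 188.3 W × 4230 h / 1000 = 796.4 kWh
Cost = 796.4 × 0.19 = $151.3

151 dollars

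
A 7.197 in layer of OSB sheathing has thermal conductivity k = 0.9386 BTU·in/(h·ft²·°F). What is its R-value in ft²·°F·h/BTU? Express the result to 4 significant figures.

7.668 ft²·°F·h/BTU

R = L/k = 7.197/0.9386 = 7.6678 ft²·°F·h/BTU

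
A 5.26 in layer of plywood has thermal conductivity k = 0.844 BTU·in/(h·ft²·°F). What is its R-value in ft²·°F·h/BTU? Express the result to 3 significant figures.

6.23 ft²·°F·h/BTU

R = L/k = 5.26/0.844 = 6.232 ft²·°F·h/BTU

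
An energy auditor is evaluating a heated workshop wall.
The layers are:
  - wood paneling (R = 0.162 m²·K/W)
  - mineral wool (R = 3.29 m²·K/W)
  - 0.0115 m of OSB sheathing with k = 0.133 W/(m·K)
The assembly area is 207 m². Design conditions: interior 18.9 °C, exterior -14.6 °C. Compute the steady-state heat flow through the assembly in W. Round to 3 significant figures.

0.0115/0.133 = 0.08647
R_total = 0.162 + 3.29 + 0.08647 = 3.538 m²·K/W
Q = A·ΔT/R = 207 × (18.9 − (-14.6)) / 3.538 = 1960 W

1960 W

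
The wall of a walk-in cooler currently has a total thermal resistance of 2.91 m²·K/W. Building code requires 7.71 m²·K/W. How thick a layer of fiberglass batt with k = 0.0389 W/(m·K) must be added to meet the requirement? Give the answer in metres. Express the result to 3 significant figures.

0.187 m

ΔR = 7.71 − 2.91 = 4.8 m²·K/W
L = ΔR × k = 4.8 × 0.0389 = 0.1867 m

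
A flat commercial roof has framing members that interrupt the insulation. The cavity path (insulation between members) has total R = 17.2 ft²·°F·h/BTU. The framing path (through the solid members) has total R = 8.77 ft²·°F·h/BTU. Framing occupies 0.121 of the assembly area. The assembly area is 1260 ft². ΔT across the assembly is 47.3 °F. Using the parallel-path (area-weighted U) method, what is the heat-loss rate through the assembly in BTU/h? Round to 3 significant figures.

3870 BTU/h

U_eff = 0.879/17.2 + 0.121/8.77 = 0.0511 + 0.0138 = 0.0649
R_eff = 1/U_eff = 15.41 ft²·°F·h/BTU
Q = 1260 × 47.3 / 15.41 = 3868 BTU/h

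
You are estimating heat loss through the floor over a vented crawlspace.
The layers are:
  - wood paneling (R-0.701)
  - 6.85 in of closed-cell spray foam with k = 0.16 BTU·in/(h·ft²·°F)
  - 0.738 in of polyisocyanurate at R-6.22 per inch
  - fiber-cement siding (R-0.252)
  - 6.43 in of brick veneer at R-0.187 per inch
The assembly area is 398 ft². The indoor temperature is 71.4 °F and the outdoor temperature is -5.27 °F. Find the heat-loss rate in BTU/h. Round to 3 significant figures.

616 BTU/h

6.85/0.16 = 42.81
0.738 × 6.22 = 4.59
6.43 × 0.187 = 1.202
R_total = 0.701 + 42.81 + 4.59 + 0.252 + 1.202 = 49.56 ft²·°F·h/BTU
Q = A·ΔT/R = 398 × (71.4 − (-5.27)) / 49.56 = 615.7 BTU/h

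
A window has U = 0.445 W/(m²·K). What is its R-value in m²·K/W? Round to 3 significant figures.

2.25 m²·K/W

R = 1/U = 1/0.445 = 2.247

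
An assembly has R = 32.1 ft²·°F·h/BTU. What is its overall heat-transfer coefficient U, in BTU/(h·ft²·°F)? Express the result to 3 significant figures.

U = 1/R = 1/32.1 = 0.03115

0.0312 BTU/(h·ft²·°F)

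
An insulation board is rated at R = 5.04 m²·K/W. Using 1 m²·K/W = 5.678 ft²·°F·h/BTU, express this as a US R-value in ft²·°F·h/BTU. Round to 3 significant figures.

R_US = 5.04 × 5.678 = 28.62

28.6 ft²·°F·h/BTU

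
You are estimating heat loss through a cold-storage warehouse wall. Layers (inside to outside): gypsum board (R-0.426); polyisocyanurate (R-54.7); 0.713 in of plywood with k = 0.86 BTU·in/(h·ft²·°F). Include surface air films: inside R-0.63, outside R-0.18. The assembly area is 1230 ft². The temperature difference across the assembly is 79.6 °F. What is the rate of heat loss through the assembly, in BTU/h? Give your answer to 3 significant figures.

1720 BTU/h

0.713/0.86 = 0.8291
R_total = 0.63 + 0.426 + 54.7 + 0.8291 + 0.18 = 56.77 ft²·°F·h/BTU
Q = A·ΔT/R = 1230 × 79.6 / 56.77 = 1725 BTU/h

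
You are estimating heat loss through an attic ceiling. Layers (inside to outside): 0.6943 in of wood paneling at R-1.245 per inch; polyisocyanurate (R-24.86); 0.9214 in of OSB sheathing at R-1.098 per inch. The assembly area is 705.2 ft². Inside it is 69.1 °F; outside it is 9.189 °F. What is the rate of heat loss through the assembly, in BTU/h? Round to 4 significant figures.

1580 BTU/h

0.6943 × 1.245 = 0.8644
0.9214 × 1.098 = 1.0117
R_total = 0.8644 + 24.86 + 1.0117 = 26.736 ft²·°F·h/BTU
Q = A·ΔT/R = 705.2 × (69.1 − 9.189) / 26.736 = 1580.2 BTU/h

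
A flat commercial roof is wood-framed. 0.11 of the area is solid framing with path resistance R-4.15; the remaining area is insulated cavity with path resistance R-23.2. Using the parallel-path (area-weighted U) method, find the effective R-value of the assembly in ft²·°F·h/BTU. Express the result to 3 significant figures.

U_eff = 0.89/23.2 + 0.11/4.15 = 0.03836 + 0.02651 = 0.06487
R_eff = 1/U_eff = 15.42 ft²·°F·h/BTU

15.4 ft²·°F·h/BTU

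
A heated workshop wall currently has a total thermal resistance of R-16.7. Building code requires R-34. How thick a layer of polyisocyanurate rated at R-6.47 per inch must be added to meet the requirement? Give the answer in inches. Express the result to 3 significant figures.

ΔR = 34 − 16.7 = 17.3 ft²·°F·h/BTU
L = ΔR / (R/in) = 17.3/6.47 = 2.674 in

2.67 in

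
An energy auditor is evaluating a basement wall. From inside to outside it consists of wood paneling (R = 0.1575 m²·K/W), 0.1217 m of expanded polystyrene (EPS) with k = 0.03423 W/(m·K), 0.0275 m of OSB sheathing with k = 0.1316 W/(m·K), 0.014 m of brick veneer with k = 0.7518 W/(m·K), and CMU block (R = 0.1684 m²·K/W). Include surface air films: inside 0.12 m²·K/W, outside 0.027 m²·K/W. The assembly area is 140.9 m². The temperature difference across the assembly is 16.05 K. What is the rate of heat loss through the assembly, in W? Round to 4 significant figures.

531.4 W

0.1217/0.03423 = 3.5554
0.0275/0.1316 = 0.20897
0.014/0.7518 = 0.018622
R_total = 0.12 + 0.1575 + 3.5554 + 0.20897 + 0.018622 + 0.1684 + 0.027 = 4.2558 m²·K/W
Q = A·ΔT/R = 140.9 × 16.05 / 4.2558 = 531.37 W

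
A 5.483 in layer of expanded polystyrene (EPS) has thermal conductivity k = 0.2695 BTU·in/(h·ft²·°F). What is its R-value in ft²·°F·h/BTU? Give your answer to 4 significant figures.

20.35 ft²·°F·h/BTU

R = L/k = 5.483/0.2695 = 20.345 ft²·°F·h/BTU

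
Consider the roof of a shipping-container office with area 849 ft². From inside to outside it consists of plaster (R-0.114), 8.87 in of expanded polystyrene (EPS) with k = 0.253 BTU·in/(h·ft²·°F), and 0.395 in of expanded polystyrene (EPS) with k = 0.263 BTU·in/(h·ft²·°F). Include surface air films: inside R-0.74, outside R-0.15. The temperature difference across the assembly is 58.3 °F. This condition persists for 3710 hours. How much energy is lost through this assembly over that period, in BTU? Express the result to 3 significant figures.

4890000 BTU

8.87/0.253 = 35.06
0.395/0.263 = 1.502
R_total = 0.74 + 0.114 + 35.06 + 1.502 + 0.15 = 37.57 ft²·°F·h/BTU
Q = 849 × 58.3 / 37.57 = 1318 BTU/h
E = 1318 × 3710 = 4888000 BTU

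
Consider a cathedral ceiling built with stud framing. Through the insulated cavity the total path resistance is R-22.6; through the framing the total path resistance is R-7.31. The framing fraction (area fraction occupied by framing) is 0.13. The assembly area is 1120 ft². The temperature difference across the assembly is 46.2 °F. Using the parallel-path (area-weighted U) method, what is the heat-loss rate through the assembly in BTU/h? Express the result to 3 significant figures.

U_eff = 0.87/22.6 + 0.13/7.31 = 0.0385 + 0.01778 = 0.05628
R_eff = 1/U_eff = 17.77 ft²·°F·h/BTU
Q = 1120 × 46.2 / 17.77 = 2912 BTU/h

2910 BTU/h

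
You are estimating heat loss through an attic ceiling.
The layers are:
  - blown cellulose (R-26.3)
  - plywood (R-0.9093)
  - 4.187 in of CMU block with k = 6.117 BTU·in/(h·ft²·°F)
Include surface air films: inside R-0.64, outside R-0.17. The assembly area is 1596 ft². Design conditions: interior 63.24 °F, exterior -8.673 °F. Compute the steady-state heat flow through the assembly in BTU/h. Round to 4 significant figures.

4.187/6.117 = 0.68449
R_total = 0.64 + 26.3 + 0.9093 + 0.68449 + 0.17 = 28.704 ft²·°F·h/BTU
Q = A·ΔT/R = 1596 × (63.24 − (-8.673)) / 28.704 = 3998.5 BTU/h

3999 BTU/h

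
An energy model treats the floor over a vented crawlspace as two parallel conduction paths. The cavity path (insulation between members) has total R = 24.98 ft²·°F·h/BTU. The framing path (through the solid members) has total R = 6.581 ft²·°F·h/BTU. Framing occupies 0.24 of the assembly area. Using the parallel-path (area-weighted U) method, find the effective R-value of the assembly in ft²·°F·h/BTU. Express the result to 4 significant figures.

14.95 ft²·°F·h/BTU

U_eff = 0.76/24.98 + 0.24/6.581 = 0.030424 + 0.036469 = 0.066893
R_eff = 1/U_eff = 14.949 ft²·°F·h/BTU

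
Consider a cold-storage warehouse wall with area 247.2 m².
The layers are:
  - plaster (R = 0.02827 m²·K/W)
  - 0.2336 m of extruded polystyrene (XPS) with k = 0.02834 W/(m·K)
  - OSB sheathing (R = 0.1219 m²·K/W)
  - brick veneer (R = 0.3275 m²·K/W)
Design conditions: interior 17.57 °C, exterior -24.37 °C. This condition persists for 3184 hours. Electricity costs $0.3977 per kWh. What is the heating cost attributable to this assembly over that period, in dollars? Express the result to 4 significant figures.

0.2336/0.02834 = 8.2428
R_total = 0.02827 + 8.2428 + 0.1219 + 0.3275 = 8.7204 m²·K/W
Q = 247.2 × (17.57 − (-24.37)) / 8.7204 = 1188.9 W
E = 1188.9 W × 3184 h / 1000 = 3785.4 kWh
Cost = 3785.4 × 0.3977 = $1505.5

1505 dollars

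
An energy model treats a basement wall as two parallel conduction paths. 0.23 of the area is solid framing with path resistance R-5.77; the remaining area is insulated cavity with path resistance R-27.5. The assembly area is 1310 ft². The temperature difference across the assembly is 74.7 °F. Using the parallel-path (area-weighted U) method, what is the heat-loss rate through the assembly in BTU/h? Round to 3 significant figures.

U_eff = 0.77/27.5 + 0.23/5.77 = 0.028 + 0.03986 = 0.06786
R_eff = 1/U_eff = 14.74 ft²·°F·h/BTU
Q = 1310 × 74.7 / 14.74 = 6641 BTU/h

6640 BTU/h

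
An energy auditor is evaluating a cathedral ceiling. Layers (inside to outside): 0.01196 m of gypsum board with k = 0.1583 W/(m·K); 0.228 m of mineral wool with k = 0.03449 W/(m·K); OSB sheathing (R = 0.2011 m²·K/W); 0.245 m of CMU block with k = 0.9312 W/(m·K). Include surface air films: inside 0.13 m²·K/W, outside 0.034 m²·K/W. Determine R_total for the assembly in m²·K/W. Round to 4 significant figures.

0.01196/0.1583 = 0.075553
0.228/0.03449 = 6.6106
0.245/0.9312 = 0.2631
R_total = 0.13 + 0.075553 + 6.6106 + 0.2011 + 0.2631 + 0.034 = 7.3144 m²·K/W

7.314 m²·K/W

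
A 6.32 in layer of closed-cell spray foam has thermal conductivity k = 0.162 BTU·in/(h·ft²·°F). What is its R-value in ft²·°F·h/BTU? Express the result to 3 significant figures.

R = L/k = 6.32/0.162 = 39.01 ft²·°F·h/BTU

39.0 ft²·°F·h/BTU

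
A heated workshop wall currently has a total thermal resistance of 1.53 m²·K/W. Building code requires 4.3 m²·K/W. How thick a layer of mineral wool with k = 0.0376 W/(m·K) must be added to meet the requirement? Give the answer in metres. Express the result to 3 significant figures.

ΔR = 4.3 − 1.53 = 2.77 m²·K/W
L = ΔR × k = 2.77 × 0.0376 = 0.1042 m

0.104 m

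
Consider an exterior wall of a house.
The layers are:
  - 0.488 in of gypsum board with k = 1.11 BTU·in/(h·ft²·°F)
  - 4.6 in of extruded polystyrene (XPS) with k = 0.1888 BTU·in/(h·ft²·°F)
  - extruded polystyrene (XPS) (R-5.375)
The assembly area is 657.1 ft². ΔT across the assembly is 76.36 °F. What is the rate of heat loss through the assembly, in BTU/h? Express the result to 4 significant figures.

0.488/1.11 = 0.43964
4.6/0.1888 = 24.364
R_total = 0.43964 + 24.364 + 5.375 = 30.179 ft²·°F·h/BTU
Q = A·ΔT/R = 657.1 × 76.36 / 30.179 = 1662.6 BTU/h

1663 BTU/h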